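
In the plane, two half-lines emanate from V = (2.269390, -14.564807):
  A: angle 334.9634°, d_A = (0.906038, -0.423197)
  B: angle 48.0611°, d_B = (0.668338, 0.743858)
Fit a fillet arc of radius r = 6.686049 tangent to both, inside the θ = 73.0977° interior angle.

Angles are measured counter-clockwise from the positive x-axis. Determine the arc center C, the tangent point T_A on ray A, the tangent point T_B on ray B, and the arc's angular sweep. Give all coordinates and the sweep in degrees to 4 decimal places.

bisector direction at 11.5122° = (0.979882,0.199577)
center distance |VC| = r/sin(θ/2) = 6.686049/sin(36.5489°) = 11.227473
C = V + |VC|·bis = (13.2710,-12.3241)
T_A = V + ((C−V)·d_A)·d_A = V + 9.0196·d_A = (10.4415,-18.3819)
T_B = V + ((C−V)·d_B)·d_B = V + 9.0196·d_B = (8.2975,-7.8555)
sweep = 180° − θ = 106.9023°

center=(13.2710,-12.3241) T_A=(10.4415,-18.3819) T_B=(8.2975,-7.8555) sweep=106.9023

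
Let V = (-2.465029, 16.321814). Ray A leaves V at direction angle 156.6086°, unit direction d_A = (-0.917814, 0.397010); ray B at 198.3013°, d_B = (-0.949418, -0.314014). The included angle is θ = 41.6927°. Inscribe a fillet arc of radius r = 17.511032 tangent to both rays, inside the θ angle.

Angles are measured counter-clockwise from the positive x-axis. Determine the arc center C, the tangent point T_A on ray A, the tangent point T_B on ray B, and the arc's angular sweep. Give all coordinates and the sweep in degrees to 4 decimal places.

center=(-51.6237,18.5069) T_A=(-44.6717,34.5787) T_B=(-46.1250,1.8816) sweep=138.3073

bisector direction at 177.4549° = (-0.999014,0.044405)
center distance |VC| = r/sin(θ/2) = 17.511032/sin(20.8464°) = 49.207217
C = V + |VC|·bis = (-51.6237,18.5069)
T_A = V + ((C−V)·d_A)·d_A = V + 45.9860·d_A = (-44.6717,34.5787)
T_B = V + ((C−V)·d_B)·d_B = V + 45.9860·d_B = (-46.1250,1.8816)
sweep = 180° − θ = 138.3073°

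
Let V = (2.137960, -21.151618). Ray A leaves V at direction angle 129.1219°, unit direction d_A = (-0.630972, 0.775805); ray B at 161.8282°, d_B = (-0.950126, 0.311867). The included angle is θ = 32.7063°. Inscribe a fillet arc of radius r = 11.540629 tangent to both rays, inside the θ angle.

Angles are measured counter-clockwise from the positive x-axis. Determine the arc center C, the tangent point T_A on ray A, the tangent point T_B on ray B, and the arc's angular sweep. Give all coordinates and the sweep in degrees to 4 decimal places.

bisector direction at 145.4751° = (-0.823879,0.566765)
center distance |VC| = r/sin(θ/2) = 11.540629/sin(16.3531°) = 40.988614
C = V + |VC|·bis = (-31.6317,2.0793)
T_A = V + ((C−V)·d_A)·d_A = V + 39.3304·d_A = (-22.6784,9.3611)
T_B = V + ((C−V)·d_B)·d_B = V + 39.3304·d_B = (-35.2309,-8.8858)
sweep = 180° − θ = 147.2937°

center=(-31.6317,2.0793) T_A=(-22.6784,9.3611) T_B=(-35.2309,-8.8858) sweep=147.2937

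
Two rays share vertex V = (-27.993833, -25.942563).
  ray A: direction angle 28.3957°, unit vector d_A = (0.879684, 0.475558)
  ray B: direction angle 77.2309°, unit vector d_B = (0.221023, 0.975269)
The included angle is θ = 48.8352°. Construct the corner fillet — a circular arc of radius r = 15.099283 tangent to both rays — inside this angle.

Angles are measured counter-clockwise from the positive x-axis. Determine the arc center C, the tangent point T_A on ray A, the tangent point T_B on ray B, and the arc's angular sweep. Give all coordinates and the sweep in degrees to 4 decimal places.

center=(-5.9170,3.1566) T_A=(1.2636,-10.1260) T_B=(-20.6428,6.4939) sweep=131.1648

bisector direction at 52.8133° = (0.604414,0.796670)
center distance |VC| = r/sin(θ/2) = 15.099283/sin(24.4176°) = 36.526033
C = V + |VC|·bis = (-5.9170,3.1566)
T_A = V + ((C−V)·d_A)·d_A = V + 33.2590·d_A = (1.2636,-10.1260)
T_B = V + ((C−V)·d_B)·d_B = V + 33.2590·d_B = (-20.6428,6.4939)
sweep = 180° − θ = 131.1648°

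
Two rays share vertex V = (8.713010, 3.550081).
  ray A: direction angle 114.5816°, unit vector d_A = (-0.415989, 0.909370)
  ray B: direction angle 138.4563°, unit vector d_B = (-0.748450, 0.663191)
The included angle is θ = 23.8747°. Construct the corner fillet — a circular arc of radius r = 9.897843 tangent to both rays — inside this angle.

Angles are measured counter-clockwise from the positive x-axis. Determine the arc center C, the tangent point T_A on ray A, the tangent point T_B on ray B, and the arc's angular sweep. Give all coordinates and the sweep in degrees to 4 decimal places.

bisector direction at 126.5189° = (-0.595089,0.803660)
center distance |VC| = r/sin(θ/2) = 9.897843/sin(11.9374°) = 47.852189
C = V + |VC|·bis = (-19.7633,42.0070)
T_A = V + ((C−V)·d_A)·d_A = V + 46.8174·d_A = (-10.7625,46.1244)
T_B = V + ((C−V)·d_B)·d_B = V + 46.8174·d_B = (-26.3274,34.5989)
sweep = 180° − θ = 156.1253°

center=(-19.7633,42.0070) T_A=(-10.7625,46.1244) T_B=(-26.3274,34.5989) sweep=156.1253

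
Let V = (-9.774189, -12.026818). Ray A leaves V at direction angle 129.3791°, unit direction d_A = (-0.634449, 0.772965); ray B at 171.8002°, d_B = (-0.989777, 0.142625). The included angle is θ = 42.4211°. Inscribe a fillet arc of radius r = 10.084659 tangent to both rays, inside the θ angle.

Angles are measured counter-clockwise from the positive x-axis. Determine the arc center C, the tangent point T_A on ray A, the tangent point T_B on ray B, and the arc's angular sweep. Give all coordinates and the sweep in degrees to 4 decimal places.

bisector direction at 150.5896° = (-0.871125,0.491061)
center distance |VC| = r/sin(θ/2) = 10.084659/sin(21.2106°) = 27.873864
C = V + |VC|·bis = (-34.0558,1.6610)
T_A = V + ((C−V)·d_A)·d_A = V + 25.9856·d_A = (-26.2607,8.0592)
T_B = V + ((C−V)·d_B)·d_B = V + 25.9856·d_B = (-35.4941,-8.3206)
sweep = 180° − θ = 137.5789°

center=(-34.0558,1.6610) T_A=(-26.2607,8.0592) T_B=(-35.4941,-8.3206) sweep=137.5789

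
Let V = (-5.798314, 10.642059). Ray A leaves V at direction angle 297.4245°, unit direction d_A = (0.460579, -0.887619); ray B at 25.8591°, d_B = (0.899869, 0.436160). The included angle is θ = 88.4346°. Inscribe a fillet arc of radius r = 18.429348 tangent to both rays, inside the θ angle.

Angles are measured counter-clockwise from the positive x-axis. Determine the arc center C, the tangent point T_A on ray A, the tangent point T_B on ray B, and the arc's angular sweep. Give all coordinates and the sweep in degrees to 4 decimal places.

bisector direction at 341.6418° = (0.949106,-0.314957)
center distance |VC| = r/sin(θ/2) = 18.429348/sin(44.2173°) = 26.426493
C = V + |VC|·bis = (19.2832,2.3189)
T_A = V + ((C−V)·d_A)·d_A = V + 18.9399·d_A = (2.9250,-6.1693)
T_B = V + ((C−V)·d_B)·d_B = V + 18.9399·d_B = (11.2451,18.9029)
sweep = 180° − θ = 91.5654°

center=(19.2832,2.3189) T_A=(2.9250,-6.1693) T_B=(11.2451,18.9029) sweep=91.5654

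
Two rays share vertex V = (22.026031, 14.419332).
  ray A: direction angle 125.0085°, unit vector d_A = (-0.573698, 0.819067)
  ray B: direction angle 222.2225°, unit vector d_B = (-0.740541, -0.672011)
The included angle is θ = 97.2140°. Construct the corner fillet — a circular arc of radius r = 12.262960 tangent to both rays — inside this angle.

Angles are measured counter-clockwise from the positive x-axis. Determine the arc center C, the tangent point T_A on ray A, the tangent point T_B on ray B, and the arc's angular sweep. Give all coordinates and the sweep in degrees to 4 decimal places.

center=(5.7810,16.2371) T_A=(15.8252,23.2723) T_B=(14.0218,7.1558) sweep=82.7860

bisector direction at 173.6155° = (-0.993798,0.111200)
center distance |VC| = r/sin(θ/2) = 12.262960/sin(48.6070°) = 16.346432
C = V + |VC|·bis = (5.7810,16.2371)
T_A = V + ((C−V)·d_A)·d_A = V + 10.8086·d_A = (15.8252,23.2723)
T_B = V + ((C−V)·d_B)·d_B = V + 10.8086·d_B = (14.0218,7.1558)
sweep = 180° − θ = 82.7860°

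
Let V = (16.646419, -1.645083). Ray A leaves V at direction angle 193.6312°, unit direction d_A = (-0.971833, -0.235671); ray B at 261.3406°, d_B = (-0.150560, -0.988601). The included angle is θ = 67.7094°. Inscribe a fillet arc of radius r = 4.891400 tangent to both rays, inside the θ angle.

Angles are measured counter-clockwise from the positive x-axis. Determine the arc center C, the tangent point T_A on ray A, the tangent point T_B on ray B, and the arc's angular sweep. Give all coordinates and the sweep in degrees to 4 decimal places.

bisector direction at 227.4859° = (-0.675772,-0.737111)
center distance |VC| = r/sin(θ/2) = 4.891400/sin(33.8547°) = 8.780289
C = V + |VC|·bis = (10.7129,-8.1171)
T_A = V + ((C−V)·d_A)·d_A = V + 7.2916·d_A = (9.5602,-3.3635)
T_B = V + ((C−V)·d_B)·d_B = V + 7.2916·d_B = (15.5486,-8.8536)
sweep = 180° − θ = 112.2906°

center=(10.7129,-8.1171) T_A=(9.5602,-3.3635) T_B=(15.5486,-8.8536) sweep=112.2906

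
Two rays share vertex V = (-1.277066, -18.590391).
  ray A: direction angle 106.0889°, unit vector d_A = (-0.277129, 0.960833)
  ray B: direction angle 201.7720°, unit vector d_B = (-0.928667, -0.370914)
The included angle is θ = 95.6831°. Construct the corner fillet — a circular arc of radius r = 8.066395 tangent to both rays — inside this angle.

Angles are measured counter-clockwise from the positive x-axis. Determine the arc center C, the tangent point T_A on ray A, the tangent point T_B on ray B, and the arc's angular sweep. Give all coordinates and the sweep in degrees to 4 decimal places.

center=(-11.0515,-13.8084) T_A=(-3.3011,-11.5729) T_B=(-8.0596,-21.2994) sweep=84.3169

bisector direction at 153.9304° = (-0.898261,0.439462)
center distance |VC| = r/sin(θ/2) = 8.066395/sin(47.8415°) = 10.881542
C = V + |VC|·bis = (-11.0515,-13.8084)
T_A = V + ((C−V)·d_A)·d_A = V + 7.3035·d_A = (-3.3011,-11.5729)
T_B = V + ((C−V)·d_B)·d_B = V + 7.3035·d_B = (-8.0596,-21.2994)
sweep = 180° − θ = 84.3169°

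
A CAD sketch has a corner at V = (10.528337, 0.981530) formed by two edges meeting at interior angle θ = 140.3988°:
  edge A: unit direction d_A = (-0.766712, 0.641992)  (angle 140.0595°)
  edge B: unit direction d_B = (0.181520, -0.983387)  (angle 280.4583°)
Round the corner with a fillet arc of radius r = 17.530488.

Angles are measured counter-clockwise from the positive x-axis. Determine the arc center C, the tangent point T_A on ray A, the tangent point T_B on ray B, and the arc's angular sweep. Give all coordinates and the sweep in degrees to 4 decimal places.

center=(-5.5652,-8.4073) T_A=(5.6892,5.0335) T_B=(11.6740,-5.2252) sweep=39.6012

bisector direction at 210.2589° = (-0.863757,-0.503908)
center distance |VC| = r/sin(θ/2) = 17.530488/sin(70.1994°) = 18.632068
C = V + |VC|·bis = (-5.5652,-8.4073)
T_A = V + ((C−V)·d_A)·d_A = V + 6.3116·d_A = (5.6892,5.0335)
T_B = V + ((C−V)·d_B)·d_B = V + 6.3116·d_B = (11.6740,-5.2252)
sweep = 180° − θ = 39.6012°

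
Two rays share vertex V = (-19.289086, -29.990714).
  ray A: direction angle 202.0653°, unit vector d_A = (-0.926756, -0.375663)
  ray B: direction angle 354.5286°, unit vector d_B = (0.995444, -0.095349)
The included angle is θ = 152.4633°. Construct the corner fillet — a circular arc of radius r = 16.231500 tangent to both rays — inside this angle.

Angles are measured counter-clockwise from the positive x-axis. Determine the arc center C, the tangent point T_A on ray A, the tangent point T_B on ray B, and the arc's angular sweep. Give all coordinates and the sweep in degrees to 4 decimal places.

bisector direction at 278.2969° = (0.144304,-0.989533)
center distance |VC| = r/sin(θ/2) = 16.231500/sin(76.2317°) = 16.711696
C = V + |VC|·bis = (-16.8775,-46.5275)
T_A = V + ((C−V)·d_A)·d_A = V + 3.9773·d_A = (-22.9751,-31.4849)
T_B = V + ((C−V)·d_B)·d_B = V + 3.9773·d_B = (-15.3299,-30.3699)
sweep = 180° − θ = 27.5367°

center=(-16.8775,-46.5275) T_A=(-22.9751,-31.4849) T_B=(-15.3299,-30.3699) sweep=27.5367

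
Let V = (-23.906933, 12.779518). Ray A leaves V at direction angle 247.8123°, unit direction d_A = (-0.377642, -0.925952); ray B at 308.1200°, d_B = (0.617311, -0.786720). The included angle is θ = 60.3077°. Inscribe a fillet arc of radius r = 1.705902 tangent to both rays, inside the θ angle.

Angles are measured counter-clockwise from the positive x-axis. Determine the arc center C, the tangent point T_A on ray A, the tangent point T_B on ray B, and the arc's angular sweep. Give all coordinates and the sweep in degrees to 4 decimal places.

center=(-23.4363,9.4163) T_A=(-25.0159,10.0605) T_B=(-22.0942,10.4693) sweep=119.6923

bisector direction at 277.9662° = (0.138588,-0.990350)
center distance |VC| = r/sin(θ/2) = 1.705902/sin(30.1538°) = 3.396022
C = V + |VC|·bis = (-23.4363,9.4163)
T_A = V + ((C−V)·d_A)·d_A = V + 2.9365·d_A = (-25.0159,10.0605)
T_B = V + ((C−V)·d_B)·d_B = V + 2.9365·d_B = (-22.0942,10.4693)
sweep = 180° − θ = 119.6923°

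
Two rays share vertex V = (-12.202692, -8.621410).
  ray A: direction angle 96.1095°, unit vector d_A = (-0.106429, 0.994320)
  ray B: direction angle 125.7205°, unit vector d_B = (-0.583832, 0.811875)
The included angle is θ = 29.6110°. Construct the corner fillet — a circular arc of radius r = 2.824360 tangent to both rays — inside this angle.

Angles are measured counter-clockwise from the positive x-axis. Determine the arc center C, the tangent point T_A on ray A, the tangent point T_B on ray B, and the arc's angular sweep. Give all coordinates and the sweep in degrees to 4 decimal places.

bisector direction at 110.9150° = (-0.356983,0.934111)
center distance |VC| = r/sin(θ/2) = 2.824360/sin(14.8055°) = 11.052578
C = V + |VC|·bis = (-16.1483,1.7029)
T_A = V + ((C−V)·d_A)·d_A = V + 10.6856·d_A = (-13.3400,2.0035)
T_B = V + ((C−V)·d_B)·d_B = V + 10.6856·d_B = (-18.4413,0.0540)
sweep = 180° − θ = 150.3890°

center=(-16.1483,1.7029) T_A=(-13.3400,2.0035) T_B=(-18.4413,0.0540) sweep=150.3890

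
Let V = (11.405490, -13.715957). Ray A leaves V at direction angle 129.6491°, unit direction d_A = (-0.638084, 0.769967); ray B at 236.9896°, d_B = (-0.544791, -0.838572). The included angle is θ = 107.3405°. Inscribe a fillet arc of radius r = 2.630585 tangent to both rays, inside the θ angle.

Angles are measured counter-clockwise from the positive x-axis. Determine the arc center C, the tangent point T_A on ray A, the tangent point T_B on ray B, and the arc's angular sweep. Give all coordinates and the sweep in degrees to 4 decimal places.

bisector direction at 183.3194° = (-0.998322,-0.057901)
center distance |VC| = r/sin(θ/2) = 2.630585/sin(53.6703°) = 3.265289
C = V + |VC|·bis = (8.1457,-13.9050)
T_A = V + ((C−V)·d_A)·d_A = V + 1.9345·d_A = (10.1711,-12.2265)
T_B = V + ((C−V)·d_B)·d_B = V + 1.9345·d_B = (10.3516,-15.3381)
sweep = 180° − θ = 72.6595°

center=(8.1457,-13.9050) T_A=(10.1711,-12.2265) T_B=(10.3516,-15.3381) sweep=72.6595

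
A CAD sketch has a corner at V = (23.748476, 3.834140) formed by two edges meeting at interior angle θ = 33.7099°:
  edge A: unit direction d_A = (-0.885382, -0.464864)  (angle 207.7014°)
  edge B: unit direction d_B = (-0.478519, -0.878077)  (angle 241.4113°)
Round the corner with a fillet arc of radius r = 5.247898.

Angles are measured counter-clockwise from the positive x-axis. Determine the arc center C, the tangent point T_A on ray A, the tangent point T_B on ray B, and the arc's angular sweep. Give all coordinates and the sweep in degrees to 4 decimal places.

bisector direction at 224.5564° = (-0.712561,-0.701610)
center distance |VC| = r/sin(θ/2) = 5.247898/sin(16.8549°) = 18.099334
C = V + |VC|·bis = (10.8516,-8.8645)
T_A = V + ((C−V)·d_A)·d_A = V + 17.3218·d_A = (8.4120,-4.2181)
T_B = V + ((C−V)·d_B)·d_B = V + 17.3218·d_B = (15.4597,-11.3758)
sweep = 180° − θ = 146.2901°

center=(10.8516,-8.8645) T_A=(8.4120,-4.2181) T_B=(15.4597,-11.3758) sweep=146.2901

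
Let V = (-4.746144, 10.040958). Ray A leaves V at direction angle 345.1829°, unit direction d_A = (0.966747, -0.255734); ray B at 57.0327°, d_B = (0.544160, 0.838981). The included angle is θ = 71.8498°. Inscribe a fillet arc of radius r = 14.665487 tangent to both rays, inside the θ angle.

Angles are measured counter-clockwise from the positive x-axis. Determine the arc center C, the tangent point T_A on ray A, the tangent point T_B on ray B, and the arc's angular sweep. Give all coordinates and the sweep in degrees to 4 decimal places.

bisector direction at 21.1078° = (0.932905,0.360124)
center distance |VC| = r/sin(θ/2) = 14.665487/sin(35.9249°) = 24.995532
C = V + |VC|·bis = (18.5723,19.0424)
T_A = V + ((C−V)·d_A)·d_A = V + 20.2411·d_A = (14.8218,4.8646)
T_B = V + ((C−V)·d_B)·d_B = V + 20.2411·d_B = (6.2682,27.0228)
sweep = 180° − θ = 108.1502°

center=(18.5723,19.0424) T_A=(14.8218,4.8646) T_B=(6.2682,27.0228) sweep=108.1502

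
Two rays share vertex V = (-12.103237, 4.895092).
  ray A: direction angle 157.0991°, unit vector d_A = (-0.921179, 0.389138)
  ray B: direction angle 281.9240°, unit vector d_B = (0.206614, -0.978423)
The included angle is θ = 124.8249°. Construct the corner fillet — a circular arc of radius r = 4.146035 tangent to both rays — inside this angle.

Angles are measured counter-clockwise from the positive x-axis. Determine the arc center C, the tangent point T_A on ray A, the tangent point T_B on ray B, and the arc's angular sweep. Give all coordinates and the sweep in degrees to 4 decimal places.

bisector direction at 219.5115° = (-0.771496,-0.636234)
center distance |VC| = r/sin(θ/2) = 4.146035/sin(62.4124°) = 4.677891
C = V + |VC|·bis = (-15.7122,1.9189)
T_A = V + ((C−V)·d_A)·d_A = V + 2.1663·d_A = (-14.0988,5.7381)
T_B = V + ((C−V)·d_B)·d_B = V + 2.1663·d_B = (-11.6556,2.7755)
sweep = 180° − θ = 55.1751°

center=(-15.7122,1.9189) T_A=(-14.0988,5.7381) T_B=(-11.6556,2.7755) sweep=55.1751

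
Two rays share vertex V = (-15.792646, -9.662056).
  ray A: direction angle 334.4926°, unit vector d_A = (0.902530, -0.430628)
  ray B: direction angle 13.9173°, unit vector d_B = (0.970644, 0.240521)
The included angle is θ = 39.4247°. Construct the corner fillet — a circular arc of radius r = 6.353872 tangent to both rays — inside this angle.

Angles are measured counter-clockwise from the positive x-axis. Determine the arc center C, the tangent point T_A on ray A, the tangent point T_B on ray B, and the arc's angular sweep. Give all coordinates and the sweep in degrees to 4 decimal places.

center=(2.9486,-11.5641) T_A=(0.2125,-17.2986) T_B=(1.4204,-5.3967) sweep=140.5753

bisector direction at 354.2050° = (0.994889,-0.100970)
center distance |VC| = r/sin(θ/2) = 6.353872/sin(19.7124°) = 18.837552
C = V + |VC|·bis = (2.9486,-11.5641)
T_A = V + ((C−V)·d_A)·d_A = V + 17.7336·d_A = (0.2125,-17.2986)
T_B = V + ((C−V)·d_B)·d_B = V + 17.7336·d_B = (1.4204,-5.3967)
sweep = 180° − θ = 140.5753°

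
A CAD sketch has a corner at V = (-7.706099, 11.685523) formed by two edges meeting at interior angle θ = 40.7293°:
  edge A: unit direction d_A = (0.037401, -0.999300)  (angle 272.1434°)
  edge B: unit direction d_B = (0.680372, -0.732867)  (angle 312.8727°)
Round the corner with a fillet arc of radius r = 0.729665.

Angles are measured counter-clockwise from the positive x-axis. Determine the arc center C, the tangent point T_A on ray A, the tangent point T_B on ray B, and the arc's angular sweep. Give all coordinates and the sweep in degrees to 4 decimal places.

center=(-6.9034,9.7485) T_A=(-7.6326,9.7212) T_B=(-6.3687,10.2449) sweep=139.2707

bisector direction at 292.5081° = (0.382813,-0.923826)
center distance |VC| = r/sin(θ/2) = 0.729665/sin(20.3647°) = 2.096776
C = V + |VC|·bis = (-6.9034,9.7485)
T_A = V + ((C−V)·d_A)·d_A = V + 1.9657·d_A = (-7.6326,9.7212)
T_B = V + ((C−V)·d_B)·d_B = V + 1.9657·d_B = (-6.3687,10.2449)
sweep = 180° − θ = 139.2707°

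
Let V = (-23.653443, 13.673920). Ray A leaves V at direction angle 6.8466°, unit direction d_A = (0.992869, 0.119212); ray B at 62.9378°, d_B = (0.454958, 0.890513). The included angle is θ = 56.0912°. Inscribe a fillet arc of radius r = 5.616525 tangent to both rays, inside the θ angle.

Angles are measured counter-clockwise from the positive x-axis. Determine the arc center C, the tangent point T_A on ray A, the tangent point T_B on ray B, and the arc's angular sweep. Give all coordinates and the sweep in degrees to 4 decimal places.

center=(-13.8553,20.5072) T_A=(-13.1857,14.9308) T_B=(-18.8569,23.0625) sweep=123.9088

bisector direction at 34.8922° = (0.820230,0.572034)
center distance |VC| = r/sin(θ/2) = 5.616525/sin(28.0456°) = 11.945628
C = V + |VC|·bis = (-13.8553,20.5072)
T_A = V + ((C−V)·d_A)·d_A = V + 10.5429·d_A = (-13.1857,14.9308)
T_B = V + ((C−V)·d_B)·d_B = V + 10.5429·d_B = (-18.8569,23.0625)
sweep = 180° − θ = 123.9088°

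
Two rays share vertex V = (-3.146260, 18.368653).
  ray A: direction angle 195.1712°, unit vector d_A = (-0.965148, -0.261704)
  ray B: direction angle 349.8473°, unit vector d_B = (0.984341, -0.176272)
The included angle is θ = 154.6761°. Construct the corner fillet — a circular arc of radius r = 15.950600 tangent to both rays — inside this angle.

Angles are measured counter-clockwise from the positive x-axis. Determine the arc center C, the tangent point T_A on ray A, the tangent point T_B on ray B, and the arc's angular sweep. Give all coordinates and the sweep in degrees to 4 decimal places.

center=(-2.4305,2.0361) T_A=(-6.6049,17.4308) T_B=(0.3811,17.7370) sweep=25.3239

bisector direction at 272.5093° = (0.043781,-0.999041)
center distance |VC| = r/sin(θ/2) = 15.950600/sin(77.3380°) = 16.348182
C = V + |VC|·bis = (-2.4305,2.0361)
T_A = V + ((C−V)·d_A)·d_A = V + 3.5835·d_A = (-6.6049,17.4308)
T_B = V + ((C−V)·d_B)·d_B = V + 3.5835·d_B = (0.3811,17.7370)
sweep = 180° − θ = 25.3239°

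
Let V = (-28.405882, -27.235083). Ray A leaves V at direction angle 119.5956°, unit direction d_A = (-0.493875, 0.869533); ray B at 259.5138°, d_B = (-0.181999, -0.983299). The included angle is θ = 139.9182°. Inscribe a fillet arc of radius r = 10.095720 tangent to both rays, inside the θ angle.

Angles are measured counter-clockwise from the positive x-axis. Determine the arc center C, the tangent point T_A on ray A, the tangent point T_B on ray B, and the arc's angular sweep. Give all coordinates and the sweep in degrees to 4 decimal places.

bisector direction at 189.5547° = (-0.986128,-0.165989)
center distance |VC| = r/sin(θ/2) = 10.095720/sin(69.9591°) = 10.746436
C = V + |VC|·bis = (-39.0032,-29.0189)
T_A = V + ((C−V)·d_A)·d_A = V + 3.6827·d_A = (-30.2247,-24.0328)
T_B = V + ((C−V)·d_B)·d_B = V + 3.6827·d_B = (-29.0761,-30.8563)
sweep = 180° − θ = 40.0818°

center=(-39.0032,-29.0189) T_A=(-30.2247,-24.0328) T_B=(-29.0761,-30.8563) sweep=40.0818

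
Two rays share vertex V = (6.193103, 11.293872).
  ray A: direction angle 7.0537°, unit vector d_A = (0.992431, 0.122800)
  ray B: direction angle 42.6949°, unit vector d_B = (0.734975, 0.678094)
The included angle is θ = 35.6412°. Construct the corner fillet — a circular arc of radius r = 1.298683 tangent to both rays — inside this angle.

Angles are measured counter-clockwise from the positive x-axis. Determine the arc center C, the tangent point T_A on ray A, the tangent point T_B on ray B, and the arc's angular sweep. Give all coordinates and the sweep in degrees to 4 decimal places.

bisector direction at 24.8743° = (0.907233,0.420629)
center distance |VC| = r/sin(θ/2) = 1.298683/sin(17.8206°) = 4.243541
C = V + |VC|·bis = (10.0430,13.0788)
T_A = V + ((C−V)·d_A)·d_A = V + 4.0399·d_A = (10.2025,11.7900)
T_B = V + ((C−V)·d_B)·d_B = V + 4.0399·d_B = (9.1624,14.0333)
sweep = 180° − θ = 144.3588°

center=(10.0430,13.0788) T_A=(10.2025,11.7900) T_B=(9.1624,14.0333) sweep=144.3588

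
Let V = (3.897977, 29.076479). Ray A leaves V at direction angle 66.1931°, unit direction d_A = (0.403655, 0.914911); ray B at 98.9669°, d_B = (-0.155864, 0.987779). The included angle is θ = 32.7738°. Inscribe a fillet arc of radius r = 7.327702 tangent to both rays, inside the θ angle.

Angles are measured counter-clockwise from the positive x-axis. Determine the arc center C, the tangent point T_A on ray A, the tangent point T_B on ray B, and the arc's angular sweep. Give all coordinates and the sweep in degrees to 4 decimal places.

bisector direction at 82.5800° = (0.129142,0.991626)
center distance |VC| = r/sin(θ/2) = 7.327702/sin(16.3869°) = 25.973512
C = V + |VC|·bis = (7.2522,54.8325)
T_A = V + ((C−V)·d_A)·d_A = V + 24.9184·d_A = (13.9564,51.8746)
T_B = V + ((C−V)·d_B)·d_B = V + 24.9184·d_B = (0.0141,53.6904)
sweep = 180° − θ = 147.2262°

center=(7.2522,54.8325) T_A=(13.9564,51.8746) T_B=(0.0141,53.6904) sweep=147.2262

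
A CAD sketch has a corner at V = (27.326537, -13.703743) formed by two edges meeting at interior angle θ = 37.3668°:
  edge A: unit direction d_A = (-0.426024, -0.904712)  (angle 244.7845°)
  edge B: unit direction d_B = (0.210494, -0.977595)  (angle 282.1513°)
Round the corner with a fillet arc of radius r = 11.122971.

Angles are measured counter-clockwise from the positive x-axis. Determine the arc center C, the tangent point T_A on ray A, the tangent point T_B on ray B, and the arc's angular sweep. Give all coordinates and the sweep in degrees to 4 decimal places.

bisector direction at 263.4679° = (-0.113760,-0.993508)
center distance |VC| = r/sin(θ/2) = 11.122971/sin(18.6834°) = 34.722549
C = V + |VC|·bis = (23.3765,-48.2009)
T_A = V + ((C−V)·d_A)·d_A = V + 32.8928·d_A = (13.3134,-43.4622)
T_B = V + ((C−V)·d_B)·d_B = V + 32.8928·d_B = (34.2503,-45.8596)
sweep = 180° − θ = 142.6332°

center=(23.3765,-48.2009) T_A=(13.3134,-43.4622) T_B=(34.2503,-45.8596) sweep=142.6332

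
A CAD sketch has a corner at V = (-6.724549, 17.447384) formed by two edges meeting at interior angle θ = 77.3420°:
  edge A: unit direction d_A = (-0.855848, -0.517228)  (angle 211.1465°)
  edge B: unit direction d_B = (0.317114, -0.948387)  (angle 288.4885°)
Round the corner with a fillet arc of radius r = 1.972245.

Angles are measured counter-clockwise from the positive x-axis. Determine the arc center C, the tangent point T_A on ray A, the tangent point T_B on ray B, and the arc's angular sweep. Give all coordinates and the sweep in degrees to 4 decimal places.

center=(-7.8135,14.4848) T_A=(-8.8336,16.1728) T_B=(-5.9431,15.1103) sweep=102.6580

bisector direction at 249.8175° = (-0.345012,-0.938598)
center distance |VC| = r/sin(θ/2) = 1.972245/sin(38.6710°) = 3.156362
C = V + |VC|·bis = (-7.8135,14.4848)
T_A = V + ((C−V)·d_A)·d_A = V + 2.4643·d_A = (-8.8336,16.1728)
T_B = V + ((C−V)·d_B)·d_B = V + 2.4643·d_B = (-5.9431,15.1103)
sweep = 180° − θ = 102.6580°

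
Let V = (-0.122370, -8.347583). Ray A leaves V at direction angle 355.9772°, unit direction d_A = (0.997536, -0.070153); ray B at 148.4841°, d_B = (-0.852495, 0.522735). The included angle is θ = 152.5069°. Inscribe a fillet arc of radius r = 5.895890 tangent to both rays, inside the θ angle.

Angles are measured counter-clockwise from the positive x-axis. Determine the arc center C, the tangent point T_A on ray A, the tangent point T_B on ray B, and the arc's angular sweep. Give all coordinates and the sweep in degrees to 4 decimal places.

center=(1.7300,-2.5674) T_A=(1.3164,-8.4488) T_B=(-1.3520,-7.5936) sweep=27.4931

bisector direction at 72.2306° = (0.305186,0.952293)
center distance |VC| = r/sin(θ/2) = 5.895890/sin(76.2535°) = 6.069750
C = V + |VC|·bis = (1.7300,-2.5674)
T_A = V + ((C−V)·d_A)·d_A = V + 1.4423·d_A = (1.3164,-8.4488)
T_B = V + ((C−V)·d_B)·d_B = V + 1.4423·d_B = (-1.3520,-7.5936)
sweep = 180° − θ = 27.4931°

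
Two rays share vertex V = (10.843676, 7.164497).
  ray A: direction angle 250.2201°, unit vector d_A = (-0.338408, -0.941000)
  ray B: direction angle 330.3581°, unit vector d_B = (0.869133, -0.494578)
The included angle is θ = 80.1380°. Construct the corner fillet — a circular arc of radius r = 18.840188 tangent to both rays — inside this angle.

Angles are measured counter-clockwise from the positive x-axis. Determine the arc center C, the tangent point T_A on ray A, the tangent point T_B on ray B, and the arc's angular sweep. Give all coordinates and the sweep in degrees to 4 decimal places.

bisector direction at 290.2891° = (0.346757,-0.937955)
center distance |VC| = r/sin(θ/2) = 18.840188/sin(40.0690°) = 29.268145
C = V + |VC|·bis = (20.9926,-20.2877)
T_A = V + ((C−V)·d_A)·d_A = V + 22.3980·d_A = (3.2640,-13.9120)
T_B = V + ((C−V)·d_B)·d_B = V + 22.3980·d_B = (30.3106,-3.9131)
sweep = 180° − θ = 99.8620°

center=(20.9926,-20.2877) T_A=(3.2640,-13.9120) T_B=(30.3106,-3.9131) sweep=99.8620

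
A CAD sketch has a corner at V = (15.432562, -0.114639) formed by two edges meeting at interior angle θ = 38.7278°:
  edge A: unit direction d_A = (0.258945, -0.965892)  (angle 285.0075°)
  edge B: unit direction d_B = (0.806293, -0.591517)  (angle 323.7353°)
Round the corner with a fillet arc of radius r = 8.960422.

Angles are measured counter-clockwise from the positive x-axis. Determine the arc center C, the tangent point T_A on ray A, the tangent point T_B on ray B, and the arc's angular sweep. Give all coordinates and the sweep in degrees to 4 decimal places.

bisector direction at 304.3714° = (0.564555,-0.825395)
center distance |VC| = r/sin(θ/2) = 8.960422/sin(19.3639°) = 27.024487
C = V + |VC|·bis = (30.6894,-22.4205)
T_A = V + ((C−V)·d_A)·d_A = V + 25.4958·d_A = (22.0346,-24.7408)
T_B = V + ((C−V)·d_B)·d_B = V + 25.4958·d_B = (35.9896,-15.1958)
sweep = 180° − θ = 141.2722°

center=(30.6894,-22.4205) T_A=(22.0346,-24.7408) T_B=(35.9896,-15.1958) sweep=141.2722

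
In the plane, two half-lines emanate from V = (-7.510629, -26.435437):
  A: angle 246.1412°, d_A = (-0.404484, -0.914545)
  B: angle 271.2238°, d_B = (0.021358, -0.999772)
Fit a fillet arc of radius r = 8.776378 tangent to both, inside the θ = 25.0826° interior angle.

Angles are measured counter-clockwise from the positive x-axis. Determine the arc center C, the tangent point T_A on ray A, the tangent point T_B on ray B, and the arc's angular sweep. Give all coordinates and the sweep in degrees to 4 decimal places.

bisector direction at 258.6825° = (-0.196246,-0.980555)
center distance |VC| = r/sin(θ/2) = 8.776378/sin(12.5413°) = 40.417449
C = V + |VC|·bis = (-15.4424,-66.0670)
T_A = V + ((C−V)·d_A)·d_A = V + 39.4531·d_A = (-23.4688,-62.5171)
T_B = V + ((C−V)·d_B)·d_B = V + 39.4531·d_B = (-6.6680,-65.8795)
sweep = 180° − θ = 154.9174°

center=(-15.4424,-66.0670) T_A=(-23.4688,-62.5171) T_B=(-6.6680,-65.8795) sweep=154.9174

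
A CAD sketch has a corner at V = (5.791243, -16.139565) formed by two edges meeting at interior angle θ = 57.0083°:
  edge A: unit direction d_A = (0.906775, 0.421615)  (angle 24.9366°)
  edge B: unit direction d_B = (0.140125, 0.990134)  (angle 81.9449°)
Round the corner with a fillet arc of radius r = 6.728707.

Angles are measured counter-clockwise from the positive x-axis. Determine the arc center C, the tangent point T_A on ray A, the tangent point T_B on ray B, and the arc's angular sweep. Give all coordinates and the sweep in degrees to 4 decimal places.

bisector direction at 53.4407° = (0.595654,0.803241)
center distance |VC| = r/sin(θ/2) = 6.728707/sin(28.5041°) = 14.099730
C = V + |VC|·bis = (14.1898,-4.8141)
T_A = V + ((C−V)·d_A)·d_A = V + 12.3906·d_A = (17.0267,-10.9155)
T_B = V + ((C−V)·d_B)·d_B = V + 12.3906·d_B = (7.5275,-3.8712)
sweep = 180° − θ = 122.9917°

center=(14.1898,-4.8141) T_A=(17.0267,-10.9155) T_B=(7.5275,-3.8712) sweep=122.9917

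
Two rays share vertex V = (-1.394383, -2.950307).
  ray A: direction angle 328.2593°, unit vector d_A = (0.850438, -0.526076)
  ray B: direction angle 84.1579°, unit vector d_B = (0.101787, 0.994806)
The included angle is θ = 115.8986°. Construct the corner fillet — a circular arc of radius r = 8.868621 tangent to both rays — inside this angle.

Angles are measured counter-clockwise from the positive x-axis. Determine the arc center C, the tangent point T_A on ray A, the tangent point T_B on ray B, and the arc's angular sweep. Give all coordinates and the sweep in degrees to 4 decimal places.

bisector direction at 26.2086° = (0.897192,0.441641)
center distance |VC| = r/sin(θ/2) = 8.868621/sin(57.9493°) = 10.463476
C = V + |VC|·bis = (7.9934,1.6708)
T_A = V + ((C−V)·d_A)·d_A = V + 5.5526·d_A = (3.3278,-5.8714)
T_B = V + ((C−V)·d_B)·d_B = V + 5.5526·d_B = (-0.8292,2.5735)
sweep = 180° − θ = 64.1014°

center=(7.9934,1.6708) T_A=(3.3278,-5.8714) T_B=(-0.8292,2.5735) sweep=64.1014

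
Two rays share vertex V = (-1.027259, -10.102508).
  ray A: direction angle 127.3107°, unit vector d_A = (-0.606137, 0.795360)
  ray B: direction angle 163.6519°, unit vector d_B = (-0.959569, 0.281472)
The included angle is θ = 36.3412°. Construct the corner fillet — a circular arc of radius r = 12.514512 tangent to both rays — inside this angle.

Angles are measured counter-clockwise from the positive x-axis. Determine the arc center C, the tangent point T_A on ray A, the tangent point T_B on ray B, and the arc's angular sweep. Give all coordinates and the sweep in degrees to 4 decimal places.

center=(-34.0922,12.6383) T_A=(-24.1387,20.2238) T_B=(-37.6147,0.6298) sweep=143.6588

bisector direction at 145.4813° = (-0.823941,0.566675)
center distance |VC| = r/sin(θ/2) = 12.514512/sin(18.1706°) = 40.130240
C = V + |VC|·bis = (-34.0922,12.6383)
T_A = V + ((C−V)·d_A)·d_A = V + 38.1290·d_A = (-24.1387,20.2238)
T_B = V + ((C−V)·d_B)·d_B = V + 38.1290·d_B = (-37.6147,0.6298)
sweep = 180° − θ = 143.6588°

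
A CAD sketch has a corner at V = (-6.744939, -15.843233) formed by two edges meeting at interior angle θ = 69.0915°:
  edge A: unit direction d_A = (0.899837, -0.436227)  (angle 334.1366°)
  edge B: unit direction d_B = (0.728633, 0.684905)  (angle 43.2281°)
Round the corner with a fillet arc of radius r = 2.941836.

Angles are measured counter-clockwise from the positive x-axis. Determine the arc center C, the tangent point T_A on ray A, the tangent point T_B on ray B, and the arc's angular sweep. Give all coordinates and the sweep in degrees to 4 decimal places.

center=(-1.6166,-15.0601) T_A=(-2.8999,-17.7073) T_B=(-3.6314,-12.9166) sweep=110.9085

bisector direction at 8.6823° = (0.988540,0.150956)
center distance |VC| = r/sin(θ/2) = 2.941836/sin(34.5457°) = 5.187837
C = V + |VC|·bis = (-1.6166,-15.0601)
T_A = V + ((C−V)·d_A)·d_A = V + 4.2731·d_A = (-2.8999,-17.7073)
T_B = V + ((C−V)·d_B)·d_B = V + 4.2731·d_B = (-3.6314,-12.9166)
sweep = 180° − θ = 110.9085°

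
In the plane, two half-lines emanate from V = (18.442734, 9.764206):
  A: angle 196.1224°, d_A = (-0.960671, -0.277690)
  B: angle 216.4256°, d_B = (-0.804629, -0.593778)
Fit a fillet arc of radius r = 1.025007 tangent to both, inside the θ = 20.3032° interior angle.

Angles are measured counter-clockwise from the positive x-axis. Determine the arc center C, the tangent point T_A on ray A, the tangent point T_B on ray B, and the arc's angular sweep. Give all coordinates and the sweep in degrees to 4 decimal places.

bisector direction at 206.2740° = (-0.896687,-0.442664)
center distance |VC| = r/sin(θ/2) = 1.025007/sin(10.1516°) = 5.815534
C = V + |VC|·bis = (13.2280,7.1899)
T_A = V + ((C−V)·d_A)·d_A = V + 5.7245·d_A = (12.9434,8.1746)
T_B = V + ((C−V)·d_B)·d_B = V + 5.7245·d_B = (13.8366,6.3651)
sweep = 180° − θ = 159.6968°

center=(13.2280,7.1899) T_A=(12.9434,8.1746) T_B=(13.8366,6.3651) sweep=159.6968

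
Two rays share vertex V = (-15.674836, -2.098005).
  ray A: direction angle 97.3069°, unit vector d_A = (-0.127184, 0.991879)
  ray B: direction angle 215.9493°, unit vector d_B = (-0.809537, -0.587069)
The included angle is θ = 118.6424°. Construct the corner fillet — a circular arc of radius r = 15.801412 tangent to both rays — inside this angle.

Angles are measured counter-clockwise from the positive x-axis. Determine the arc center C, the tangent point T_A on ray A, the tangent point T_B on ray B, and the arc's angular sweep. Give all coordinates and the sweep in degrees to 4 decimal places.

center=(-32.5402,5.1905) T_A=(-16.8671,7.2002) T_B=(-23.2637,-7.6014) sweep=61.3576

bisector direction at 156.6281° = (-0.917949,0.396698)
center distance |VC| = r/sin(θ/2) = 15.801412/sin(59.3212°) = 18.372856
C = V + |VC|·bis = (-32.5402,5.1905)
T_A = V + ((C−V)·d_A)·d_A = V + 9.3743·d_A = (-16.8671,7.2002)
T_B = V + ((C−V)·d_B)·d_B = V + 9.3743·d_B = (-23.2637,-7.6014)
sweep = 180° − θ = 61.3576°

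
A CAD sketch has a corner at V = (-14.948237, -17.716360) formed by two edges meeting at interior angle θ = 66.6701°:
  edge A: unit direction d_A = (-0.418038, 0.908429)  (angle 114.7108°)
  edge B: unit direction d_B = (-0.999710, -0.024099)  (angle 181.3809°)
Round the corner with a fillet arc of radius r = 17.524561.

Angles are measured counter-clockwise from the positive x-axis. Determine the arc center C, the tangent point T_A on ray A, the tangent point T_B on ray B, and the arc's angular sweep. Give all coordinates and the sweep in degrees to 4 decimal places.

center=(-42.0059,-0.8390) T_A=(-26.0861,6.4870) T_B=(-41.5836,-18.3584) sweep=113.3299

bisector direction at 148.0459° = (-0.848472,0.529240)
center distance |VC| = r/sin(θ/2) = 17.524561/sin(33.3351°) = 31.889857
C = V + |VC|·bis = (-42.0059,-0.8390)
T_A = V + ((C−V)·d_A)·d_A = V + 26.6431·d_A = (-26.0861,6.4870)
T_B = V + ((C−V)·d_B)·d_B = V + 26.6431·d_B = (-41.5836,-18.3584)
sweep = 180° − θ = 113.3299°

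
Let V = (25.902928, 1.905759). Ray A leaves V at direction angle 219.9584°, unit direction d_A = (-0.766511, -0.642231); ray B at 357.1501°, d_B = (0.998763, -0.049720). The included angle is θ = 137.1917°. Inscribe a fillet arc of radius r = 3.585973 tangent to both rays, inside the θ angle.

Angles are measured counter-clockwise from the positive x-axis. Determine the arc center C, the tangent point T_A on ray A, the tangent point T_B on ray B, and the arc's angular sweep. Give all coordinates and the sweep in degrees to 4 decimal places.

center=(27.1285,-1.7457) T_A=(24.8255,1.0030) T_B=(27.3068,1.8359) sweep=42.8083

bisector direction at 288.5543° = (0.318202,-0.948023)
center distance |VC| = r/sin(θ/2) = 3.585973/sin(68.5958°) = 3.851622
C = V + |VC|·bis = (27.1285,-1.7457)
T_A = V + ((C−V)·d_A)·d_A = V + 1.4056·d_A = (24.8255,1.0030)
T_B = V + ((C−V)·d_B)·d_B = V + 1.4056·d_B = (27.3068,1.8359)
sweep = 180° − θ = 42.8083°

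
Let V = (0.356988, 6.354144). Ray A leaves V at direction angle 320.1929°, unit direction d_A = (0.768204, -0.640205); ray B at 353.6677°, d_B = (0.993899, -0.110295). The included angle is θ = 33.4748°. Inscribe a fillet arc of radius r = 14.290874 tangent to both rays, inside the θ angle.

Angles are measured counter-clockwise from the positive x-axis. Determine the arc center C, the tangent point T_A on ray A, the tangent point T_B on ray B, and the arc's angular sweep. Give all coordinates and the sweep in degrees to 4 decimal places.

bisector direction at 336.9303° = (0.920029,-0.391851)
center distance |VC| = r/sin(θ/2) = 14.290874/sin(16.7374°) = 49.623558
C = V + |VC|·bis = (46.0121,-13.0909)
T_A = V + ((C−V)·d_A)·d_A = V + 47.5212·d_A = (36.8630,-24.0692)
T_B = V + ((C−V)·d_B)·d_B = V + 47.5212·d_B = (47.5883,1.1128)
sweep = 180° − θ = 146.5252°

center=(46.0121,-13.0909) T_A=(36.8630,-24.0692) T_B=(47.5883,1.1128) sweep=146.5252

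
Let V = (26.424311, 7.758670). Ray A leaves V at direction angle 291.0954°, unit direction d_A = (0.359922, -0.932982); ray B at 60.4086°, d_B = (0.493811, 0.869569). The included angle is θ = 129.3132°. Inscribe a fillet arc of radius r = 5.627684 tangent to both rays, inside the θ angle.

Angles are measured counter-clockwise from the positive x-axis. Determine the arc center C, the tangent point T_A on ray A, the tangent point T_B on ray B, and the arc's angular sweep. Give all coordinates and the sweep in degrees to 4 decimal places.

bisector direction at 355.7520° = (0.997253,-0.074074)
center distance |VC| = r/sin(θ/2) = 5.627684/sin(64.6566°) = 6.226977
C = V + |VC|·bis = (32.6342,7.2974)
T_A = V + ((C−V)·d_A)·d_A = V + 2.6654·d_A = (27.3837,5.2719)
T_B = V + ((C−V)·d_B)·d_B = V + 2.6654·d_B = (27.7405,10.0764)
sweep = 180° − θ = 50.6868°

center=(32.6342,7.2974) T_A=(27.3837,5.2719) T_B=(27.7405,10.0764) sweep=50.6868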